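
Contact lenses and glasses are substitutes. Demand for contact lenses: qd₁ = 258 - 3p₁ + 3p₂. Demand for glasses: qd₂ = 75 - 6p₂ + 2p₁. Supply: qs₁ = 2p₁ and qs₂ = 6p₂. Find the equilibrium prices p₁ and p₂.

p₁ = 61.5, p₂ = 16.5

Market 1: 258 - 3p₁ + 3p₂ = 2p₁ → 5p₁ - 3p₂ = 258.
Market 2: 12p₂ - 2p₁ = 75.
Eliminating p₂: 12×(1) + 3×(2) gives 54p₁ = 3321, so p₁ = 61.5.
Back-substitute into (2): p₂ = (75 + 2×61.5) / 12 = 16.5.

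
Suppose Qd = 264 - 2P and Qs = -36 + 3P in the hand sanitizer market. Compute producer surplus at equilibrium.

Producer surplus = 3456

Equilibrium: 264 - 2P = -36 + 3P gives P* = 60, Q* = 144.
Supply starts at P = 12 (where Qs = 0).
PS = ½(60 − 12)(144) = 3456.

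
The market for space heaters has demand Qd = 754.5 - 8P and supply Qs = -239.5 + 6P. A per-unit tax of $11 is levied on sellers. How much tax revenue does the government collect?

Pre-tax equilibrium: P* = 71, Q* = 186.5.
Tax on sellers shifts supply to Qs = -239.5 + 6(P − 11) = -305.5 + 6P.
754.5 - 8P = -305.5 + 6P gives buyer price Pb = 530/7; sellers receive Ps = 530/7 − 11 = 453/7.
New quantity: Q = 754.5 − 8(530/7) = 2083/14.
Revenue = 11 × 2083/14 = 22913/14.

Tax revenue = 22913/14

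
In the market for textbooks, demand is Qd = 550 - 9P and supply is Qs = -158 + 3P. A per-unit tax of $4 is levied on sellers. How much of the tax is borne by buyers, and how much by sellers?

Buyers bear $1, sellers bear $3

Pre-tax equilibrium: P* = 59, Q* = 19.
Tax on sellers shifts supply to Qs = -158 + 3(P − 4) = -170 + 3P.
550 - 9P = -170 + 3P gives buyer price Pb = 60; sellers receive Ps = 60 − 4 = 56.
New quantity: Q = 550 − 9(60) = 10.
Buyer burden = 60 − 59 = 1; seller burden = 59 − 56 = 3.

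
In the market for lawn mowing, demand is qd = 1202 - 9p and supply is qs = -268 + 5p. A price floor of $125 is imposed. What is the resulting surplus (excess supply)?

Equilibrium price would be p* = 105, so the floor at 125 binds.
At p = 125: qd = 77, qs = 357.
Surplus = 357 − 77 = 280.

Surplus = 280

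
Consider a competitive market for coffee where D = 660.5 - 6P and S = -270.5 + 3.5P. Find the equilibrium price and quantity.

P* = 98, Q* = 72.5

Set D = S: 660.5 - 6P = -270.5 + 3.5P.
931 = 9.5P, so P* = 98.
Q* = 660.5 − 6(98) = 72.5.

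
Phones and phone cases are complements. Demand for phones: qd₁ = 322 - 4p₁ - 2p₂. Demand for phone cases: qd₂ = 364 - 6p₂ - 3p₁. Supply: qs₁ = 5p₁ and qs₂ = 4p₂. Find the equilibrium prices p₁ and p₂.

p₁ = 89/3, p₂ = 27.5

Market 1: 322 - 4p₁ - 2p₂ = 5p₁ → 9p₁ + 2p₂ = 322.
Market 2: 10p₂ + 3p₁ = 364.
Eliminating p₂: 10×(1) − 2×(2) gives 84p₁ = 2492, so p₁ = 89/3.
Back-substitute into (2): p₂ = (364 − 3×89/3) / 10 = 27.5.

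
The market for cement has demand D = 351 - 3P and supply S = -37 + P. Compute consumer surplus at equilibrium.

Consumer surplus = 600

Equilibrium: 351 - 3P = -37 + P gives P* = 97, Q* = 60.
Demand choke price (D = 0): P = 117.
CS = ½(117 − 97)(60) = 600.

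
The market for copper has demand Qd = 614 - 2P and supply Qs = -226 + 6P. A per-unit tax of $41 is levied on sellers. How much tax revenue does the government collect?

Pre-tax equilibrium: P* = 105, Q* = 404.
Tax on sellers shifts supply to Qs = -226 + 6(P − 41) = -472 + 6P.
614 - 2P = -472 + 6P gives buyer price Pb = 135.75; sellers receive Ps = 135.75 − 41 = 94.75.
New quantity: Q = 614 − 2(135.75) = 342.5.
Revenue = 41 × 342.5 = 14042.5.

Tax revenue = 14042.5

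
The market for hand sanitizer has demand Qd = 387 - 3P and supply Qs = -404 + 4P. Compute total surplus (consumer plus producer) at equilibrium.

Equilibrium: 387 - 3P = -404 + 4P gives P* = 113, Q* = 48.
Demand choke price: P = 129; supply starts at P = 101.
CS = ½(129 − 113)(48) = 384; PS = ½(113 − 101)(48) = 288.

Total surplus = 672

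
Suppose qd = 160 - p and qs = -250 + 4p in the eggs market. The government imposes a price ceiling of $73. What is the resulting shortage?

Equilibrium price would be p* = 82, so the ceiling at 73 binds.
At p = 73: qd = 160 − 1(73) = 87, qs = -250 + 4(73) = 42.
Shortage = 87 − 42 = 45.

Shortage = 45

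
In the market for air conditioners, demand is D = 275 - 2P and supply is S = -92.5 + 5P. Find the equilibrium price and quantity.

Set D = S: 275 - 2P = -92.5 + 5P.
367.5 = 7P, so P* = 52.5.
Q* = 275 − 2(52.5) = 170.

P* = 52.5, Q* = 170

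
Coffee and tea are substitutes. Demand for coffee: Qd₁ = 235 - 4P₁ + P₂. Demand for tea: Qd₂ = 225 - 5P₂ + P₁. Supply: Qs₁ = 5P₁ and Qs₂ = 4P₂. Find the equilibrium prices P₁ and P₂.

Market 1: 235 - 4P₁ + P₂ = 5P₁ → 9P₁ - P₂ = 235.
Market 2: 9P₂ - P₁ = 225.
Eliminating P₂: 9×(1) + 1×(2) gives 80P₁ = 2340, so P₁ = 29.25.
Back-substitute into (2): P₂ = (225 + 1×29.25) / 9 = 28.25.

P₁ = 29.25, P₂ = 28.25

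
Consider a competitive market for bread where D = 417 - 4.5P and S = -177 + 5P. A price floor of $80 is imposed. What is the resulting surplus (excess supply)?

Surplus = 166

Equilibrium price would be P* = 1188/19, so the floor at 80 binds.
At P = 80: D = 57, S = 223.
Surplus = 223 − 57 = 166.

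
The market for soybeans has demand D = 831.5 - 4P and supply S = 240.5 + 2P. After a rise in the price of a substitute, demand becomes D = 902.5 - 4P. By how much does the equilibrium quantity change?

Original equilibrium: P* = 98.5, Q* = 437.5.
New equilibrium: 902.5 - 4P = 240.5 + 2P, so 662 = 6P and P' = 331/3; Q' = 902.5 − 4(331/3) = 2767/6.
Change in quantity: 2767/6 − 437.5 = 71/3.

ΔQ = 71/3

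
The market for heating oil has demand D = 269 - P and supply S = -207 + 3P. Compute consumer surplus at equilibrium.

Equilibrium: 269 - P = -207 + 3P gives P* = 119, Q* = 150.
Demand choke price (D = 0): P = 269.
CS = ½(269 − 119)(150) = 11250.

Consumer surplus = 11250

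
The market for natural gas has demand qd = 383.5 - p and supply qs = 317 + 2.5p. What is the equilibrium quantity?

q* = 364.5

Set qd = qs: 383.5 - p = 317 + 2.5p.
66.5 = 3.5p, so p* = 19.
q* = 383.5 − 1(19) = 364.5.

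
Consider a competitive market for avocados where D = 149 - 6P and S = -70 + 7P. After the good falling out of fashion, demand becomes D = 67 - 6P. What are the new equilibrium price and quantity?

P' = 137/13, Q' = 49/13

Original equilibrium: P* = 219/13, Q* = 623/13.
New equilibrium: 67 - 6P = -70 + 7P, so 137 = 13P and P' = 137/13; Q' = 67 − 6(137/13) = 49/13.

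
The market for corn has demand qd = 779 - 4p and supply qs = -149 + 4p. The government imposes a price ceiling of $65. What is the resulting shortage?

Shortage = 408

Equilibrium price would be p* = 116, so the ceiling at 65 binds.
At p = 65: qd = 779 − 4(65) = 519, qs = -149 + 4(65) = 111.
Shortage = 519 − 111 = 408.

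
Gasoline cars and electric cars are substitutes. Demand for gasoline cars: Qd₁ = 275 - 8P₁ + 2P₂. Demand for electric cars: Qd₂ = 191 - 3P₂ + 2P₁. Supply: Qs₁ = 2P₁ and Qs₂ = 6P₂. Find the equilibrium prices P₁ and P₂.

Market 1: 275 - 8P₁ + 2P₂ = 2P₁ → 10P₁ - 2P₂ = 275.
Market 2: 9P₂ - 2P₁ = 191.
Eliminating P₂: 9×(1) + 2×(2) gives 86P₁ = 2857, so P₁ = 2857/86.
Back-substitute into (2): P₂ = (191 + 2×2857/86) / 9 = 1230/43.

P₁ = 2857/86, P₂ = 1230/43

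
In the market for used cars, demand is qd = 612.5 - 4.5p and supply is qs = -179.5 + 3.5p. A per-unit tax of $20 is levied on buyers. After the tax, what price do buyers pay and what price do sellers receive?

Pre-tax equilibrium: p* = 99, q* = 167.
Tax on buyers shifts demand to qd = 612.5 − 4.5(p + 20) = 522.5 - 4.5p.
522.5 - 4.5p = -179.5 + 3.5p gives seller price ps = 87.75; buyers pay pb = 87.75 + 20 = 107.75.
New quantity: q = 612.5 − 4.5(107.75) = 127.625.

Buyers pay $107.75, sellers receive $87.75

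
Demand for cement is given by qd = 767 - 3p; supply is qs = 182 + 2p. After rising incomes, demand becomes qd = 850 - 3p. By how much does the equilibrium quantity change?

Original equilibrium: p* = 117, q* = 416.
New equilibrium: 850 - 3p = 182 + 2p, so 668 = 5p and p' = 133.6; q' = 850 − 3(133.6) = 449.2.
Change in quantity: 449.2 − 416 = 33.2.

Δq = 33.2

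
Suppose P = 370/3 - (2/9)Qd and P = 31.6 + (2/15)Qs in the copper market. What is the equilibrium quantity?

Q* = 258

Set the two price expressions equal: 370/3 - (2/9)Q = 31.6 + (2/15)Q.
1376/15 = (16/45)Q, so Q* = 258.
P* = 370/3 − (2/9)(258) = 66.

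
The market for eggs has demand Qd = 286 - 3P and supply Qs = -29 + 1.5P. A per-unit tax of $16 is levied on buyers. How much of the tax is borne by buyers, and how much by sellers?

Pre-tax equilibrium: P* = 70, Q* = 76.
Tax on buyers shifts demand to Qd = 286 − 3(P + 16) = 238 - 3P.
238 - 3P = -29 + 1.5P gives seller price Ps = 178/3; buyers pay Pb = 178/3 + 16 = 226/3.
New quantity: Q = 286 − 3(226/3) = 60.
Buyer burden = 226/3 − 70 = 16/3; seller burden = 70 − 178/3 = 32/3.

Buyers bear 16/3, sellers bear 32/3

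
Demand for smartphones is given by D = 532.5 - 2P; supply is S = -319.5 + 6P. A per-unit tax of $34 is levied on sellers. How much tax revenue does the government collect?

Tax revenue = 9129

Pre-tax equilibrium: P* = 106.5, Q* = 319.5.
Tax on sellers shifts supply to S = -319.5 + 6(P − 34) = -523.5 + 6P.
532.5 - 2P = -523.5 + 6P gives buyer price Pb = 132; sellers receive Ps = 132 − 34 = 98.
New quantity: Q = 532.5 − 2(132) = 268.5.
Revenue = 34 × 268.5 = 9129.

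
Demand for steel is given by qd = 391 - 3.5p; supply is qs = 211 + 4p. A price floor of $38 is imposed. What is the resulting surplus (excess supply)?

Equilibrium price would be p* = 24, so the floor at 38 binds.
At p = 38: qd = 258, qs = 363.
Surplus = 363 − 258 = 105.

Surplus = 105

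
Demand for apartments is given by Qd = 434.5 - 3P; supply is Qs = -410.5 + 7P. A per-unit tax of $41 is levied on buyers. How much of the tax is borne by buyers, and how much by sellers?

Pre-tax equilibrium: P* = 84.5, Q* = 181.
Tax on buyers shifts demand to Qd = 434.5 − 3(P + 41) = 311.5 - 3P.
311.5 - 3P = -410.5 + 7P gives seller price Ps = 72.2; buyers pay Pb = 72.2 + 41 = 113.2.
New quantity: Q = 434.5 − 3(113.2) = 94.9.
Buyer burden = 113.2 − 84.5 = 28.7; seller burden = 84.5 − 72.2 = 12.3.

Buyers bear $28.7, sellers bear $12.3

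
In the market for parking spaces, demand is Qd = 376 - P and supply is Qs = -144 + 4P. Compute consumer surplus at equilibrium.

Consumer surplus = 36992

Equilibrium: 376 - P = -144 + 4P gives P* = 104, Q* = 272.
Demand choke price (Qd = 0): P = 376.
CS = ½(376 − 104)(272) = 36992.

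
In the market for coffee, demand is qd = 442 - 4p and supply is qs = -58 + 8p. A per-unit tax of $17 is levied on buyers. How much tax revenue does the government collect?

Tax revenue = 3910

Pre-tax equilibrium: p* = 125/3, q* = 826/3.
Tax on buyers shifts demand to qd = 442 − 4(p + 17) = 374 - 4p.
374 - 4p = -58 + 8p gives seller price ps = 36; buyers pay pb = 36 + 17 = 53.
New quantity: q = 442 − 4(53) = 230.
Revenue = 17 × 230 = 3910.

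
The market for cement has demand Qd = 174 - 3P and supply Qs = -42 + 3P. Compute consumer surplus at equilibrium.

Consumer surplus = 726

Equilibrium: 174 - 3P = -42 + 3P gives P* = 36, Q* = 66.
Demand choke price (Qd = 0): P = 58.
CS = ½(58 − 36)(66) = 726.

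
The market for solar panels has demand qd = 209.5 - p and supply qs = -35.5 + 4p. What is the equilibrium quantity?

q* = 160.5

Set qd = qs: 209.5 - p = -35.5 + 4p.
245 = 5p, so p* = 49.
q* = 209.5 − 1(49) = 160.5.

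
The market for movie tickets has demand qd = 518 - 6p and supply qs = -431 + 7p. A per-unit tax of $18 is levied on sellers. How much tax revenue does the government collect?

Tax revenue = 5112/13

Pre-tax equilibrium: p* = 73, q* = 80.
Tax on sellers shifts supply to qs = -431 + 7(p − 18) = -557 + 7p.
518 - 6p = -557 + 7p gives buyer price pb = 1075/13; sellers receive ps = 1075/13 − 18 = 841/13.
New quantity: q = 518 − 6(1075/13) = 284/13.
Revenue = 18 × 284/13 = 5112/13.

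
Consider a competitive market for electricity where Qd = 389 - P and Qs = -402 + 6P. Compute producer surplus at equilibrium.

Producer surplus = 6348

Equilibrium: 389 - P = -402 + 6P gives P* = 113, Q* = 276.
Supply starts at P = 67 (where Qs = 0).
PS = ½(113 − 67)(276) = 6348.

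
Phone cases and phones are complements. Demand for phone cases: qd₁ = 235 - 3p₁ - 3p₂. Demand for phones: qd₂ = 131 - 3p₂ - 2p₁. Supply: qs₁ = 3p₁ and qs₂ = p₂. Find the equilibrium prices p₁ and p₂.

p₁ = 547/18, p₂ = 158/9

Market 1: 235 - 3p₁ - 3p₂ = 3p₁ → 6p₁ + 3p₂ = 235.
Market 2: 4p₂ + 2p₁ = 131.
Eliminating p₂: 4×(1) − 3×(2) gives 18p₁ = 547, so p₁ = 547/18.
Back-substitute into (2): p₂ = (131 − 2×547/18) / 4 = 158/9.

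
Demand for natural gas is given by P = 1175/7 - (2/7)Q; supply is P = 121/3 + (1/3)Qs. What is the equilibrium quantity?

Set the two price expressions equal: 1175/7 - (2/7)Q = 121/3 + (1/3)Q.
2678/21 = (13/21)Q, so Q* = 206.
P* = 1175/7 − (2/7)(206) = 109.

Q* = 206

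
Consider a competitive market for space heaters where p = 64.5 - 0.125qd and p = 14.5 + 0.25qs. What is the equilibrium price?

p* = 287/6

Set the two price expressions equal: 64.5 - 0.125q = 14.5 + 0.25q.
50 = 0.375q, so q* = 400/3.
p* = 64.5 − (0.125)(400/3) = 287/6.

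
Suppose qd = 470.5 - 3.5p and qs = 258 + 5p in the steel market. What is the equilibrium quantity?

Set qd = qs: 470.5 - 3.5p = 258 + 5p.
212.5 = 8.5p, so p* = 25.
q* = 470.5 − 3.5(25) = 383.

q* = 383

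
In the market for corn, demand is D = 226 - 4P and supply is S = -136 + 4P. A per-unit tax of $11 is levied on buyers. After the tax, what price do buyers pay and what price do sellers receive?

Pre-tax equilibrium: P* = 45.25, Q* = 45.
Tax on buyers shifts demand to D = 226 − 4(P + 11) = 182 - 4P.
182 - 4P = -136 + 4P gives seller price Ps = 39.75; buyers pay Pb = 39.75 + 11 = 50.75.
New quantity: Q = 226 − 4(50.75) = 23.

Buyers pay $50.75, sellers receive $39.75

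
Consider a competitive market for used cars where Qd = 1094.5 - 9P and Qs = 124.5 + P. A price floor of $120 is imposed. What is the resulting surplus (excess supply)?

Surplus = 230

Equilibrium price would be P* = 97, so the floor at 120 binds.
At P = 120: Qd = 14.5, Qs = 244.5.
Surplus = 244.5 − 14.5 = 230.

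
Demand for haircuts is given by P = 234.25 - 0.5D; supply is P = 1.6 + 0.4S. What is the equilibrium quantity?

Q* = 258.5

Set the two price expressions equal: 234.25 - 0.5Q = 1.6 + 0.4Q.
232.65 = 0.9Q, so Q* = 258.5.
P* = 234.25 − (0.5)(258.5) = 105.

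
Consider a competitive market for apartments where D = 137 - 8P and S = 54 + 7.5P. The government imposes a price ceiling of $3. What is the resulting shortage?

Shortage = 36.5

Equilibrium price would be P* = 166/31, so the ceiling at 3 binds.
At P = 3: D = 137 − 8(3) = 113, S = 54 + 7.5(3) = 76.5.
Shortage = 113 − 76.5 = 36.5.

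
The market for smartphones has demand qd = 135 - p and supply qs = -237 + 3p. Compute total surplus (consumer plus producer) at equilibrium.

Total surplus = 1176

Equilibrium: 135 - p = -237 + 3p gives p* = 93, q* = 42.
Demand choke price: p = 135; supply starts at p = 79.
CS = ½(135 − 93)(42) = 882; PS = ½(93 − 79)(42) = 294.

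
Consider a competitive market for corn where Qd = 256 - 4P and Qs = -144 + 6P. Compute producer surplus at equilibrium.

Producer surplus = 768

Equilibrium: 256 - 4P = -144 + 6P gives P* = 40, Q* = 96.
Supply starts at P = 24 (where Qs = 0).
PS = ½(40 − 24)(96) = 768.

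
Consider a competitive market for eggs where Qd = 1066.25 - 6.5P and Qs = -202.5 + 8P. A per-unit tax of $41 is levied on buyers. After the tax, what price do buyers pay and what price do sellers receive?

Pre-tax equilibrium: P* = 87.5, Q* = 497.5.
Tax on buyers shifts demand to Qd = 1066.25 − 6.5(P + 41) = 799.75 - 6.5P.
799.75 - 6.5P = -202.5 + 8P gives seller price Ps = 4009/58; buyers pay Pb = 4009/58 + 41 = 6387/58.
New quantity: Q = 1066.25 − 6.5(6387/58) = 20327/58.

Buyers pay 6387/58, sellers receive 4009/58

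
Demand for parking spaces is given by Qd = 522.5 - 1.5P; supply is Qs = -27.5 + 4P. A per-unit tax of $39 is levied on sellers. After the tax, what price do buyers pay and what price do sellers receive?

Pre-tax equilibrium: P* = 100, Q* = 372.5.
Tax on sellers shifts supply to Qs = -27.5 + 4(P − 39) = -183.5 + 4P.
522.5 - 1.5P = -183.5 + 4P gives buyer price Pb = 1412/11; sellers receive Ps = 1412/11 − 39 = 983/11.
New quantity: Q = 522.5 − 1.5(1412/11) = 7259/22.

Buyers pay 1412/11, sellers receive 983/11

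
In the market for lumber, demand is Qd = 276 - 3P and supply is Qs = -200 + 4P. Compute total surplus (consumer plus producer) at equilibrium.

Total surplus = 1512

Equilibrium: 276 - 3P = -200 + 4P gives P* = 68, Q* = 72.
Demand choke price: P = 92; supply starts at P = 50.
CS = ½(92 − 68)(72) = 864; PS = ½(68 − 50)(72) = 648.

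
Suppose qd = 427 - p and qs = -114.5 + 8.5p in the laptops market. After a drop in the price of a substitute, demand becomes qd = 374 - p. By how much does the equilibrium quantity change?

Original equilibrium: p* = 57, q* = 370.
New equilibrium: 374 - p = -114.5 + 8.5p, so 488.5 = 9.5p and p' = 977/19; q' = 374 − 1(977/19) = 6129/19.
Change in quantity: 6129/19 − 370 = -901/19.

Δq = -901/19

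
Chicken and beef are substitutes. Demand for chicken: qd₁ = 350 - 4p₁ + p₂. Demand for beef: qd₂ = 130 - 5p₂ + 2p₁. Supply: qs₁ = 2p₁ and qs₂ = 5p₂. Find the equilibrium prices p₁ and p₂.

Market 1: 350 - 4p₁ + p₂ = 2p₁ → 6p₁ - p₂ = 350.
Market 2: 10p₂ - 2p₁ = 130.
Eliminating p₂: 10×(1) + 1×(2) gives 58p₁ = 3630, so p₁ = 1815/29.
Back-substitute into (2): p₂ = (130 + 2×1815/29) / 10 = 740/29.

p₁ = 1815/29, p₂ = 740/29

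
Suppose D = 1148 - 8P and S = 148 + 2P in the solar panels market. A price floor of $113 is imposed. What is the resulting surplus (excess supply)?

Equilibrium price would be P* = 100, so the floor at 113 binds.
At P = 113: D = 244, S = 374.
Surplus = 374 − 244 = 130.

Surplus = 130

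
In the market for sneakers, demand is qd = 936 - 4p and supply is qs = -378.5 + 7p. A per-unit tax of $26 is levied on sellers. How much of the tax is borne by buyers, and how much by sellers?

Pre-tax equilibrium: p* = 119.5, q* = 458.
Tax on sellers shifts supply to qs = -378.5 + 7(p − 26) = -560.5 + 7p.
936 - 4p = -560.5 + 7p gives buyer price pb = 2993/22; sellers receive ps = 2993/22 − 26 = 2421/22.
New quantity: q = 936 − 4(2993/22) = 4310/11.
Buyer burden = 2993/22 − 119.5 = 182/11; seller burden = 119.5 − 2421/22 = 104/11.

Buyers bear 182/11, sellers bear 104/11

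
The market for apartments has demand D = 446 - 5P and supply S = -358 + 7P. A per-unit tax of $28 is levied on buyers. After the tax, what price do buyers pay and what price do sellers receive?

Pre-tax equilibrium: P* = 67, Q* = 111.
Tax on buyers shifts demand to D = 446 − 5(P + 28) = 306 - 5P.
306 - 5P = -358 + 7P gives seller price Ps = 166/3; buyers pay Pb = 166/3 + 28 = 250/3.
New quantity: Q = 446 − 5(250/3) = 88/3.

Buyers pay 250/3, sellers receive 166/3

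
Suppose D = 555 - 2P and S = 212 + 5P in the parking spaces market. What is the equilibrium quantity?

Q* = 457

Set D = S: 555 - 2P = 212 + 5P.
343 = 7P, so P* = 49.
Q* = 555 − 2(49) = 457.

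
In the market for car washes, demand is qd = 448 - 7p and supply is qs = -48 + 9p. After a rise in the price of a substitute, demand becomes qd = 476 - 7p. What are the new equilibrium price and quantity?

Original equilibrium: p* = 31, q* = 231.
New equilibrium: 476 - 7p = -48 + 9p, so 524 = 16p and p' = 32.75; q' = 476 − 7(32.75) = 246.75.

p' = 32.75, q' = 246.75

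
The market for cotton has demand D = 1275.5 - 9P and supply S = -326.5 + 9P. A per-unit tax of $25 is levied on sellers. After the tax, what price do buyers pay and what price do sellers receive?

Pre-tax equilibrium: P* = 89, Q* = 474.5.
Tax on sellers shifts supply to S = -326.5 + 9(P − 25) = -551.5 + 9P.
1275.5 - 9P = -551.5 + 9P gives buyer price Pb = 101.5; sellers receive Ps = 101.5 − 25 = 76.5.
New quantity: Q = 1275.5 − 9(101.5) = 362.

Buyers pay $101.5, sellers receive $76.5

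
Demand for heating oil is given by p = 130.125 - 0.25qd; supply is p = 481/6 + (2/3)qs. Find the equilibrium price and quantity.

Set the two price expressions equal: 130.125 - 0.25q = 481/6 + (2/3)q.
1199/24 = (11/12)q, so q* = 54.5.
p* = 130.125 − (0.25)(54.5) = 116.5.

p* = 116.5, q* = 54.5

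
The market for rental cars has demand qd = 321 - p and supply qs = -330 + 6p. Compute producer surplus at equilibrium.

Equilibrium: 321 - p = -330 + 6p gives p* = 93, q* = 228.
Supply starts at p = 55 (where qs = 0).
PS = ½(93 − 55)(228) = 4332.

Producer surplus = 4332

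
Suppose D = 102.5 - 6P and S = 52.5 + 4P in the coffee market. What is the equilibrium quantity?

Q* = 72.5

Set D = S: 102.5 - 6P = 52.5 + 4P.
50 = 10P, so P* = 5.
Q* = 102.5 − 6(5) = 72.5.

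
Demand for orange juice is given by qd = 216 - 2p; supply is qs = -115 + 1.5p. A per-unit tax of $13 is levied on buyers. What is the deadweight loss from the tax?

Deadweight loss = 507/7

Pre-tax equilibrium: p* = 662/7, q* = 188/7.
Tax on buyers shifts demand to qd = 216 − 2(p + 13) = 190 - 2p.
190 - 2p = -115 + 1.5p gives seller price ps = 610/7; buyers pay pb = 610/7 + 13 = 701/7.
New quantity: q = 216 − 2(701/7) = 110/7.
DWL = ½ × 13 × (188/7 − 110/7) = 507/7.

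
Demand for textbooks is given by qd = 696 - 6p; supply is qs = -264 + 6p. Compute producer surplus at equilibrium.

Equilibrium: 696 - 6p = -264 + 6p gives p* = 80, q* = 216.
Supply starts at p = 44 (where qs = 0).
PS = ½(80 − 44)(216) = 3888.

Producer surplus = 3888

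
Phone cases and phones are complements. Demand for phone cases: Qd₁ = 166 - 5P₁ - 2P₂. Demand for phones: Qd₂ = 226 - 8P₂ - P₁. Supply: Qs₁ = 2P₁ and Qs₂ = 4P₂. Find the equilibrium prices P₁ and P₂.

Market 1: 166 - 5P₁ - 2P₂ = 2P₁ → 7P₁ + 2P₂ = 166.
Market 2: 12P₂ + P₁ = 226.
Eliminating P₂: 12×(1) − 2×(2) gives 82P₁ = 1540, so P₁ = 770/41.
Back-substitute into (2): P₂ = (226 − 1×770/41) / 12 = 708/41.

P₁ = 770/41, P₂ = 708/41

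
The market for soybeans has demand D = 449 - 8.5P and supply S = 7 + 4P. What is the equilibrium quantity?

Set D = S: 449 - 8.5P = 7 + 4P.
442 = 12.5P, so P* = 35.36.
Q* = 449 − 8.5(35.36) = 148.44.

Q* = 148.44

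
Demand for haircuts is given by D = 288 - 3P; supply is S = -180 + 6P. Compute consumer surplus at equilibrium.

Equilibrium: 288 - 3P = -180 + 6P gives P* = 52, Q* = 132.
Demand choke price (D = 0): P = 96.
CS = ½(96 − 52)(132) = 2904.

Consumer surplus = 2904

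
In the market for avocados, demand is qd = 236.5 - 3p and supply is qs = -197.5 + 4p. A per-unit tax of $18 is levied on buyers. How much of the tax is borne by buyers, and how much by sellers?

Pre-tax equilibrium: p* = 62, q* = 50.5.
Tax on buyers shifts demand to qd = 236.5 − 3(p + 18) = 182.5 - 3p.
182.5 - 3p = -197.5 + 4p gives seller price ps = 380/7; buyers pay pb = 380/7 + 18 = 506/7.
New quantity: q = 236.5 − 3(506/7) = 275/14.
Buyer burden = 506/7 − 62 = 72/7; seller burden = 62 − 380/7 = 54/7.

Buyers bear 72/7, sellers bear 54/7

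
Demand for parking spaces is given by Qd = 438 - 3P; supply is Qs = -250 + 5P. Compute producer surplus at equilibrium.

Producer surplus = 3240

Equilibrium: 438 - 3P = -250 + 5P gives P* = 86, Q* = 180.
Supply starts at P = 50 (where Qs = 0).
PS = ½(86 − 50)(180) = 3240.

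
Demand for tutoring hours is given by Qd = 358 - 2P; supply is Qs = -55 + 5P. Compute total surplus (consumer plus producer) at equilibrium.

Total surplus = 20160

Equilibrium: 358 - 2P = -55 + 5P gives P* = 59, Q* = 240.
Demand choke price: P = 179; supply starts at P = 11.
CS = ½(179 − 59)(240) = 14400; PS = ½(59 − 11)(240) = 5760.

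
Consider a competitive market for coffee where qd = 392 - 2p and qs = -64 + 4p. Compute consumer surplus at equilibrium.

Equilibrium: 392 - 2p = -64 + 4p gives p* = 76, q* = 240.
Demand choke price (qd = 0): p = 196.
CS = ½(196 − 76)(240) = 14400.

Consumer surplus = 14400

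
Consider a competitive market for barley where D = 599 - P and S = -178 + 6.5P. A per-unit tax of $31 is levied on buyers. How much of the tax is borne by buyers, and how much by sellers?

Pre-tax equilibrium: P* = 103.6, Q* = 495.4.
Tax on buyers shifts demand to D = 599 − 1(P + 31) = 568 - P.
568 - P = -178 + 6.5P gives seller price Ps = 1492/15; buyers pay Pb = 1492/15 + 31 = 1957/15.
New quantity: Q = 599 − 1(1957/15) = 7028/15.
Buyer burden = 1957/15 − 103.6 = 403/15; seller burden = 103.6 − 1492/15 = 62/15.

Buyers bear 403/15, sellers bear 62/15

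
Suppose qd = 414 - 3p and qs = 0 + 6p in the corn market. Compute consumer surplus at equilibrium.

Consumer surplus = 12696

Equilibrium: 414 - 3p = 0 + 6p gives p* = 46, q* = 276.
Demand choke price (qd = 0): p = 138.
CS = ½(138 − 46)(276) = 12696.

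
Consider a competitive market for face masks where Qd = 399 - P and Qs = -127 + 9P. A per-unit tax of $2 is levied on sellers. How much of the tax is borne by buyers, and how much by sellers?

Pre-tax equilibrium: P* = 52.6, Q* = 346.4.
Tax on sellers shifts supply to Qs = -127 + 9(P − 2) = -145 + 9P.
399 - P = -145 + 9P gives buyer price Pb = 54.4; sellers receive Ps = 54.4 − 2 = 52.4.
New quantity: Q = 399 − 1(54.4) = 344.6.
Buyer burden = 54.4 − 52.6 = 1.8; seller burden = 52.6 − 52.4 = 0.2.

Buyers bear $1.8, sellers bear $0.2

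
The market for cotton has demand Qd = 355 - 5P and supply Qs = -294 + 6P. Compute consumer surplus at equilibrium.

Equilibrium: 355 - 5P = -294 + 6P gives P* = 59, Q* = 60.
Demand choke price (Qd = 0): P = 71.
CS = ½(71 − 59)(60) = 360.

Consumer surplus = 360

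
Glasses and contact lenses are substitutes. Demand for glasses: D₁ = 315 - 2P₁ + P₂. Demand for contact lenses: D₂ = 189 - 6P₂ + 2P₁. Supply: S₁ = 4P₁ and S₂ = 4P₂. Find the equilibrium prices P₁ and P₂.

P₁ = 3339/58, P₂ = 882/29

Market 1: 315 - 2P₁ + P₂ = 4P₁ → 6P₁ - P₂ = 315.
Market 2: 10P₂ - 2P₁ = 189.
Eliminating P₂: 10×(1) + 1×(2) gives 58P₁ = 3339, so P₁ = 3339/58.
Back-substitute into (2): P₂ = (189 + 2×3339/58) / 10 = 882/29.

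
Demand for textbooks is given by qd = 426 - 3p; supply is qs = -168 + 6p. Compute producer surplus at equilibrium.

Producer surplus = 4332

Equilibrium: 426 - 3p = -168 + 6p gives p* = 66, q* = 228.
Supply starts at p = 28 (where qs = 0).
PS = ½(66 − 28)(228) = 4332.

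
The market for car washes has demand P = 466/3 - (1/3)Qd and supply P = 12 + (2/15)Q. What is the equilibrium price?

Set the two price expressions equal: 466/3 - (1/3)Q = 12 + (2/15)Q.
430/3 = (7/15)Q, so Q* = 2150/7.
P* = 466/3 − (1/3)(2150/7) = 1112/21.

P* = 1112/21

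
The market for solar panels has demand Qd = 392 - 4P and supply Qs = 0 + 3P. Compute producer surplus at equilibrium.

Equilibrium: 392 - 4P = 0 + 3P gives P* = 56, Q* = 168.
Supply starts at P = 0 (where Qs = 0).
PS = ½(56 − 0)(168) = 4704.

Producer surplus = 4704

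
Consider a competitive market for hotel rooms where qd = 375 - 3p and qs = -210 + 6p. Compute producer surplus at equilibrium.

Equilibrium: 375 - 3p = -210 + 6p gives p* = 65, q* = 180.
Supply starts at p = 35 (where qs = 0).
PS = ½(65 − 35)(180) = 2700.

Producer surplus = 2700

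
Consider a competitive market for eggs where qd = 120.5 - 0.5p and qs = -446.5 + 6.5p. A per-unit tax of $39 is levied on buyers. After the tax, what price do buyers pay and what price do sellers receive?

Buyers pay 1641/14, sellers receive 1095/14

Pre-tax equilibrium: p* = 81, q* = 80.
Tax on buyers shifts demand to qd = 120.5 − 0.5(p + 39) = 101 - 0.5p.
101 - 0.5p = -446.5 + 6.5p gives seller price ps = 1095/14; buyers pay pb = 1095/14 + 39 = 1641/14.
New quantity: q = 120.5 − 0.5(1641/14) = 1733/28.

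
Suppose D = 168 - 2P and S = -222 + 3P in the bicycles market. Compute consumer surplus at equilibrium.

Consumer surplus = 36

Equilibrium: 168 - 2P = -222 + 3P gives P* = 78, Q* = 12.
Demand choke price (D = 0): P = 84.
CS = ½(84 − 78)(12) = 36.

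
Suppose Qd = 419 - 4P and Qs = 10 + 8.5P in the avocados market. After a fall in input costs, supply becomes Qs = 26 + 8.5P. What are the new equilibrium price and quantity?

P' = 31.44, Q' = 293.24

Original equilibrium: P* = 32.72, Q* = 288.12.
New equilibrium: 419 - 4P = 26 + 8.5P, so 393 = 12.5P and P' = 31.44; Q' = 419 − 4(31.44) = 293.24.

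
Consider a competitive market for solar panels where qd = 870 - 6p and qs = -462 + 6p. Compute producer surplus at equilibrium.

Equilibrium: 870 - 6p = -462 + 6p gives p* = 111, q* = 204.
Supply starts at p = 77 (where qs = 0).
PS = ½(111 − 77)(204) = 3468.

Producer surplus = 3468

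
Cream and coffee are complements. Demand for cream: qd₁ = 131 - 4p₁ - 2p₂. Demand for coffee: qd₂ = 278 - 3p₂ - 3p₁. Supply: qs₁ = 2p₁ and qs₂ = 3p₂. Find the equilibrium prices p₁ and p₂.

Market 1: 131 - 4p₁ - 2p₂ = 2p₁ → 6p₁ + 2p₂ = 131.
Market 2: 6p₂ + 3p₁ = 278.
Eliminating p₂: 6×(1) − 2×(2) gives 30p₁ = 230, so p₁ = 23/3.
Back-substitute into (2): p₂ = (278 − 3×23/3) / 6 = 42.5.

p₁ = 23/3, p₂ = 42.5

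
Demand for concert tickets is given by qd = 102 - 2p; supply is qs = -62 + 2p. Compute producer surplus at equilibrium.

Producer surplus = 100

Equilibrium: 102 - 2p = -62 + 2p gives p* = 41, q* = 20.
Supply starts at p = 31 (where qs = 0).
PS = ½(41 − 31)(20) = 100.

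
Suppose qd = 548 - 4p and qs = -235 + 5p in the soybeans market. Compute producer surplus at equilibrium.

Producer surplus = 4000

Equilibrium: 548 - 4p = -235 + 5p gives p* = 87, q* = 200.
Supply starts at p = 47 (where qs = 0).
PS = ½(87 − 47)(200) = 4000.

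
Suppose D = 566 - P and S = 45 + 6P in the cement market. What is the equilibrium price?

P* = 521/7

Set D = S: 566 - P = 45 + 6P.
521 = 7P, so P* = 521/7.
Q* = 566 − 1(521/7) = 3441/7.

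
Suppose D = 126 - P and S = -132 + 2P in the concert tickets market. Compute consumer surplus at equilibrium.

Consumer surplus = 800

Equilibrium: 126 - P = -132 + 2P gives P* = 86, Q* = 40.
Demand choke price (D = 0): P = 126.
CS = ½(126 − 86)(40) = 800.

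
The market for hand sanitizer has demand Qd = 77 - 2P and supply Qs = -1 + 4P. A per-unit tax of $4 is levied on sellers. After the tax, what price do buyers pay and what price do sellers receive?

Buyers pay 47/3, sellers receive 35/3

Pre-tax equilibrium: P* = 13, Q* = 51.
Tax on sellers shifts supply to Qs = -1 + 4(P − 4) = -17 + 4P.
77 - 2P = -17 + 4P gives buyer price Pb = 47/3; sellers receive Ps = 47/3 − 4 = 35/3.
New quantity: Q = 77 − 2(47/3) = 137/3.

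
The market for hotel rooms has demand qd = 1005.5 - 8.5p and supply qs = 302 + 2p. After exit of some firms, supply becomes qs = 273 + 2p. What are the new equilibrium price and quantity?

Original equilibrium: p* = 67, q* = 436.
New equilibrium: 1005.5 - 8.5p = 273 + 2p, so 732.5 = 10.5p and p' = 1465/21; q' = 1005.5 − 8.5(1465/21) = 8663/21.

p' = 1465/21, q' = 8663/21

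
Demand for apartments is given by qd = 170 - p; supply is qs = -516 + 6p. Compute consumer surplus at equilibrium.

Equilibrium: 170 - p = -516 + 6p gives p* = 98, q* = 72.
Demand choke price (qd = 0): p = 170.
CS = ½(170 − 98)(72) = 2592.

Consumer surplus = 2592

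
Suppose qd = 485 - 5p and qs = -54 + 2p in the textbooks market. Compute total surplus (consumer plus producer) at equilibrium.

Equilibrium: 485 - 5p = -54 + 2p gives p* = 77, q* = 100.
Demand choke price: p = 97; supply starts at p = 27.
CS = ½(97 − 77)(100) = 1000; PS = ½(77 − 27)(100) = 2500.

Total surplus = 3500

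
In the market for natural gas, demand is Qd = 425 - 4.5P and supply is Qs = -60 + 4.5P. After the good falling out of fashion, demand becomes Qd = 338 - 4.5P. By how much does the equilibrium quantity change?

Original equilibrium: P* = 485/9, Q* = 182.5.
New equilibrium: 338 - 4.5P = -60 + 4.5P, so 398 = 9P and P' = 398/9; Q' = 338 − 4.5(398/9) = 139.
Change in quantity: 139 − 182.5 = -43.5.

ΔQ = -43.5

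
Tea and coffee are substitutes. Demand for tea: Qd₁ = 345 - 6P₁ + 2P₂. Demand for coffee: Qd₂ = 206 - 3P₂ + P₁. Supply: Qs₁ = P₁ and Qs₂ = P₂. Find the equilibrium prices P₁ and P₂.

Market 1: 345 - 6P₁ + 2P₂ = P₁ → 7P₁ - 2P₂ = 345.
Market 2: 4P₂ - P₁ = 206.
Eliminating P₂: 4×(1) + 2×(2) gives 26P₁ = 1792, so P₁ = 896/13.
Back-substitute into (2): P₂ = (206 + 1×896/13) / 4 = 1787/26.

P₁ = 896/13, P₂ = 1787/26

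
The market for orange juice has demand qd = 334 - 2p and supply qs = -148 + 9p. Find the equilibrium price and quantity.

Set qd = qs: 334 - 2p = -148 + 9p.
482 = 11p, so p* = 482/11.
q* = 334 − 2(482/11) = 2710/11.

p* = 482/11, q* = 2710/11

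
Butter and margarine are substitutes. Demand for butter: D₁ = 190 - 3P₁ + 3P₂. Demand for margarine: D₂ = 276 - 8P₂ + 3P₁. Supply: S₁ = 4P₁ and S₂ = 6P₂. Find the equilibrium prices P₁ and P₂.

P₁ = 3488/89, P₂ = 2502/89

Market 1: 190 - 3P₁ + 3P₂ = 4P₁ → 7P₁ - 3P₂ = 190.
Market 2: 14P₂ - 3P₁ = 276.
Eliminating P₂: 14×(1) + 3×(2) gives 89P₁ = 3488, so P₁ = 3488/89.
Back-substitute into (2): P₂ = (276 + 3×3488/89) / 14 = 2502/89.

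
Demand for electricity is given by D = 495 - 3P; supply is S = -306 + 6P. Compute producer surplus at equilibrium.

Equilibrium: 495 - 3P = -306 + 6P gives P* = 89, Q* = 228.
Supply starts at P = 51 (where S = 0).
PS = ½(89 − 51)(228) = 4332.

Producer surplus = 4332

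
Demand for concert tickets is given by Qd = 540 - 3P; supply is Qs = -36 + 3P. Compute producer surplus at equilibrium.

Producer surplus = 10584

Equilibrium: 540 - 3P = -36 + 3P gives P* = 96, Q* = 252.
Supply starts at P = 12 (where Qs = 0).
PS = ½(96 − 12)(252) = 10584.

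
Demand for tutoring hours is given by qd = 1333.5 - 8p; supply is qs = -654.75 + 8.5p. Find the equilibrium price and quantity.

Set qd = qs: 1333.5 - 8p = -654.75 + 8.5p.
1988.25 = 16.5p, so p* = 120.5.
q* = 1333.5 − 8(120.5) = 369.5.

p* = 120.5, q* = 369.5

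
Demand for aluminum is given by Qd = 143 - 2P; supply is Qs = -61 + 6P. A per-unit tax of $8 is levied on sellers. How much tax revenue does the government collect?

Pre-tax equilibrium: P* = 25.5, Q* = 92.
Tax on sellers shifts supply to Qs = -61 + 6(P − 8) = -109 + 6P.
143 - 2P = -109 + 6P gives buyer price Pb = 31.5; sellers receive Ps = 31.5 − 8 = 23.5.
New quantity: Q = 143 − 2(31.5) = 80.
Revenue = 8 × 80 = 640.

Tax revenue = 640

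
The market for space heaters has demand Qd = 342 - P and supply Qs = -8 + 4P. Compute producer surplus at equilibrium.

Producer surplus = 9248

Equilibrium: 342 - P = -8 + 4P gives P* = 70, Q* = 272.
Supply starts at P = 2 (where Qs = 0).
PS = ½(70 − 2)(272) = 9248.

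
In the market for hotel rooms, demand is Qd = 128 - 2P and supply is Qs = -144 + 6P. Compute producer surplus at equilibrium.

Equilibrium: 128 - 2P = -144 + 6P gives P* = 34, Q* = 60.
Supply starts at P = 24 (where Qs = 0).
PS = ½(34 − 24)(60) = 300.

Producer surplus = 300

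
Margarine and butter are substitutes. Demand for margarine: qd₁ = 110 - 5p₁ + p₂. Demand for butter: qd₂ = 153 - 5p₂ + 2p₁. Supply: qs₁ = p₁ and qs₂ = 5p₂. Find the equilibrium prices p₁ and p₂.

Market 1: 110 - 5p₁ + p₂ = p₁ → 6p₁ - p₂ = 110.
Market 2: 10p₂ - 2p₁ = 153.
Eliminating p₂: 10×(1) + 1×(2) gives 58p₁ = 1253, so p₁ = 1253/58.
Back-substitute into (2): p₂ = (153 + 2×1253/58) / 10 = 569/29.

p₁ = 1253/58, p₂ = 569/29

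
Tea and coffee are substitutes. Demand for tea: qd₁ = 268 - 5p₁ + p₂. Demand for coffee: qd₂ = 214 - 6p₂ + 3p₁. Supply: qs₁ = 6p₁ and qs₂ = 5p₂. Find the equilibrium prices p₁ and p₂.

Market 1: 268 - 5p₁ + p₂ = 6p₁ → 11p₁ - p₂ = 268.
Market 2: 11p₂ - 3p₁ = 214.
Eliminating p₂: 11×(1) + 1×(2) gives 118p₁ = 3162, so p₁ = 1581/59.
Back-substitute into (2): p₂ = (214 + 3×1581/59) / 11 = 1579/59.

p₁ = 1581/59, p₂ = 1579/59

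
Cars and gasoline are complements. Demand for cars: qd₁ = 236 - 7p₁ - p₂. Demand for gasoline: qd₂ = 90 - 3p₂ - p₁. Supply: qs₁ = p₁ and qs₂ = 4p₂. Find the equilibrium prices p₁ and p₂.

Market 1: 236 - 7p₁ - p₂ = p₁ → 8p₁ + p₂ = 236.
Market 2: 7p₂ + p₁ = 90.
Eliminating p₂: 7×(1) − 1×(2) gives 55p₁ = 1562, so p₁ = 28.4.
Back-substitute into (2): p₂ = (90 − 1×28.4) / 7 = 8.8.

p₁ = 28.4, p₂ = 8.8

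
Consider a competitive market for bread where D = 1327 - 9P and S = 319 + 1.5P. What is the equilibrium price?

Set D = S: 1327 - 9P = 319 + 1.5P.
1008 = 10.5P, so P* = 96.
Q* = 1327 − 9(96) = 463.

P* = 96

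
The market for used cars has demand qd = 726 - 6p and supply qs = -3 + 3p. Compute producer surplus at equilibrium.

Producer surplus = 9600

Equilibrium: 726 - 6p = -3 + 3p gives p* = 81, q* = 240.
Supply starts at p = 1 (where qs = 0).
PS = ½(81 − 1)(240) = 9600.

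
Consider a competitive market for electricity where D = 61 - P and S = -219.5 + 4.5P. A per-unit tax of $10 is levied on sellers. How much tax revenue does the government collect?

Tax revenue = 200/11

Pre-tax equilibrium: P* = 51, Q* = 10.
Tax on sellers shifts supply to S = -219.5 + 4.5(P − 10) = -264.5 + 4.5P.
61 - P = -264.5 + 4.5P gives buyer price Pb = 651/11; sellers receive Ps = 651/11 − 10 = 541/11.
New quantity: Q = 61 − 1(651/11) = 20/11.
Revenue = 10 × 20/11 = 200/11.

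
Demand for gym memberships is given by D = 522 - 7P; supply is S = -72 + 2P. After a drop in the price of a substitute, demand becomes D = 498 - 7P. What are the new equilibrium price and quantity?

Original equilibrium: P* = 66, Q* = 60.
New equilibrium: 498 - 7P = -72 + 2P, so 570 = 9P and P' = 190/3; Q' = 498 − 7(190/3) = 164/3.

P' = 190/3, Q' = 164/3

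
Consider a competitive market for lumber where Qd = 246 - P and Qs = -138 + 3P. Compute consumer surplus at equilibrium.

Equilibrium: 246 - P = -138 + 3P gives P* = 96, Q* = 150.
Demand choke price (Qd = 0): P = 246.
CS = ½(246 − 96)(150) = 11250.

Consumer surplus = 11250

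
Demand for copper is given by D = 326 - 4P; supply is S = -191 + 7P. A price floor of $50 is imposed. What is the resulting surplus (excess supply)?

Equilibrium price would be P* = 47, so the floor at 50 binds.
At P = 50: D = 126, S = 159.
Surplus = 159 − 126 = 33.

Surplus = 33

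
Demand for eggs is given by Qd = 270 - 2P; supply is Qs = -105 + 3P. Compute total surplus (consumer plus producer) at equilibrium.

Equilibrium: 270 - 2P = -105 + 3P gives P* = 75, Q* = 120.
Demand choke price: P = 135; supply starts at P = 35.
CS = ½(135 − 75)(120) = 3600; PS = ½(75 − 35)(120) = 2400.

Total surplus = 6000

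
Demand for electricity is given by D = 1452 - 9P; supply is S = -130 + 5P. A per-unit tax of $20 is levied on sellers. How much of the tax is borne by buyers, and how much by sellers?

Buyers bear 50/7, sellers bear 90/7

Pre-tax equilibrium: P* = 113, Q* = 435.
Tax on sellers shifts supply to S = -130 + 5(P − 20) = -230 + 5P.
1452 - 9P = -230 + 5P gives buyer price Pb = 841/7; sellers receive Ps = 841/7 − 20 = 701/7.
New quantity: Q = 1452 − 9(841/7) = 2595/7.
Buyer burden = 841/7 − 113 = 50/7; seller burden = 113 − 701/7 = 90/7.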